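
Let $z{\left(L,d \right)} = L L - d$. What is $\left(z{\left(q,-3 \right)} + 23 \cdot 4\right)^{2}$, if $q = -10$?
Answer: $38025$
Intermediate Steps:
$z{\left(L,d \right)} = L^{2} - d$
$\left(z{\left(q,-3 \right)} + 23 \cdot 4\right)^{2} = \left(\left(\left(-10\right)^{2} - -3\right) + 23 \cdot 4\right)^{2} = \left(\left(100 + 3\right) + 92\right)^{2} = \left(103 + 92\right)^{2} = 195^{2} = 38025$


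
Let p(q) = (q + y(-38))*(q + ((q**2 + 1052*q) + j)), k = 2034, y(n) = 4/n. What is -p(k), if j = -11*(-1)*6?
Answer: -242646603456/19 ≈ -1.2771e+10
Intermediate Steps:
j = 66 (j = 11*6 = 66)
p(q) = (-2/19 + q)*(66 + q**2 + 1053*q) (p(q) = (q + 4/(-38))*(q + ((q**2 + 1052*q) + 66)) = (q + 4*(-1/38))*(q + (66 + q**2 + 1052*q)) = (q - 2/19)*(66 + q**2 + 1053*q) = (-2/19 + q)*(66 + q**2 + 1053*q))
-p(k) = -(-132/19 + 2034**3 - 852/19*2034 + (20005/19)*2034**2) = -(-132/19 + 8414975304 - 1732968/19 + (20005/19)*4137156) = -(-132/19 + 8414975304 - 1732968/19 + 82763805780/19) = -1*242646603456/19 = -242646603456/19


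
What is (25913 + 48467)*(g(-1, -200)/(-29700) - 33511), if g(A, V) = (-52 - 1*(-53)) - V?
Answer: -1233811598273/495 ≈ -2.4925e+9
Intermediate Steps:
g(A, V) = 1 - V (g(A, V) = (-52 + 53) - V = 1 - V)
(25913 + 48467)*(g(-1, -200)/(-29700) - 33511) = (25913 + 48467)*((1 - 1*(-200))/(-29700) - 33511) = 74380*((1 + 200)*(-1/29700) - 33511) = 74380*(201*(-1/29700) - 33511) = 74380*(-67/9900 - 33511) = 74380*(-331758967/9900) = -1233811598273/495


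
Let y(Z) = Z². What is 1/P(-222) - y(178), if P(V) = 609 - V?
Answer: -26329403/831 ≈ -31684.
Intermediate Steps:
1/P(-222) - y(178) = 1/(609 - 1*(-222)) - 1*178² = 1/(609 + 222) - 1*31684 = 1/831 - 31684 = -26329403/831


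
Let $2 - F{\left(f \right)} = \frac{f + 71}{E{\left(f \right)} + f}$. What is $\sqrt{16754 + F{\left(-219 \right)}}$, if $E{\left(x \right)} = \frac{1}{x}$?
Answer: $\frac{41 \sqrt{5732178430}}{23981} \approx 129.44$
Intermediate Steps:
$F{\left(f \right)} = 2 - \frac{71 + f}{f + \frac{1}{f}}$ ($F{\left(f \right)} = 2 - \frac{f + 71}{\frac{1}{f} + f} = 2 - \frac{71 + f}{f + \frac{1}{f}}$)
$\sqrt{16754 + F{\left(-219 \right)}} = \sqrt{16754 + \frac{2 - 219 \left(-71 - 219\right)}{1 + \left(-219\right)^{2}}} = \sqrt{16754 + \frac{2 - -63510}{1 + 47961}} = \sqrt{16754 + \frac{2 + 63510}{47962}} = \sqrt{16754 + \frac{1}{47962} \cdot 63512} = \sqrt{16754 + \frac{31756}{23981}} = \sqrt{\frac{401809430}{23981}} = \frac{41 \sqrt{5732178430}}{23981}$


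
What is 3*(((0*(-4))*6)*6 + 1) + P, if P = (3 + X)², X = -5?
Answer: 7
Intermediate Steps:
P = 4 (P = (3 - 5)² = (-2)² = 4)
3*(((0*(-4))*6)*6 + 1) + P = 3*(((0*(-4))*6)*6 + 1) + 4 = 3*((0*6)*6 + 1) + 4 = 3*(0*6 + 1) + 4 = 3*(0 + 1) + 4 = 3*1 + 4 = 3 + 4 = 7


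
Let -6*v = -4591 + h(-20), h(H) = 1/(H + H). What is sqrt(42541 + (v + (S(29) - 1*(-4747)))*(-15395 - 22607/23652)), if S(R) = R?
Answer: I*sqrt(530010910866500565)/78840 ≈ 9234.1*I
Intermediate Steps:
h(H) = 1/(2*H)
v = 183641/240 (v = -(-4591 + (1/2)/(-20))/6 = -(-4591 + (1/2)*(-1/20))/6 = -(-4591 - 1/40)/6 = -1/6*(-183641/40) = 183641/240 ≈ 765.17)
sqrt(42541 + (v + (S(29) - 1*(-4747)))*(-15395 - 22607/23652)) = sqrt(42541 + (183641/240 + (29 - 1*(-4747)))*(-15395 - 22607/23652)) = sqrt(42541 + (183641/240 + (29 + 4747))*(-15395 - 22607*1/23652)) = sqrt(42541 + (183641/240 + 4776)*(-15395 - 22607/23652)) = sqrt(42541 + (1329881/240)*(-364145147/23652)) = sqrt(42541 - 484269712237507/5676480) = sqrt(-484028229101827/5676480) = I*sqrt(530010910866500565)/78840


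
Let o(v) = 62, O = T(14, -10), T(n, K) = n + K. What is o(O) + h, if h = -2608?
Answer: -2546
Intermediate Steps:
T(n, K) = K + n
O = 4 (O = -10 + 14 = 4)
o(O) + h = 62 - 2608 = -2546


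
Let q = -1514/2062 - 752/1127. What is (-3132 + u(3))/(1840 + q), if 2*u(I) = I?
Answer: -7274887557/4272671258 ≈ -1.7027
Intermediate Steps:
u(I) = I/2
q = -1628451/1161937 (q = -1514*1/2062 - 752*1/1127 = -757/1031 - 752/1127 = -1628451/1161937 ≈ -1.4015)
(-3132 + u(3))/(1840 + q) = (-3132 + (½)*3)/(1840 - 1628451/1161937) = (-3132 + 3/2)/(2136335629/1161937) = -6261/2*1161937/2136335629 = -7274887557/4272671258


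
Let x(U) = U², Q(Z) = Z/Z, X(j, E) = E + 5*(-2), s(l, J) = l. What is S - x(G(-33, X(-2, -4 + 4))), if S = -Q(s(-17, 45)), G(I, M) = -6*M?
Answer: -3601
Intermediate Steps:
X(j, E) = -10 + E (X(j, E) = E - 10 = -10 + E)
Q(Z) = 1
S = -1 (S = -1*1 = -1)
S - x(G(-33, X(-2, -4 + 4))) = -1 - (-6*(-10 + (-4 + 4)))² = -1 - (-6*(-10 + 0))² = -1 - (-6*(-10))² = -1 - 1*60² = -1 - 1*3600 = -1 - 3600 = -3601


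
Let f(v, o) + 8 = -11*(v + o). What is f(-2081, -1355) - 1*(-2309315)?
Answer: 2347103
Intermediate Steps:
f(v, o) = -8 - 11*o - 11*v (f(v, o) = -8 - 11*(v + o) = -8 - 11*(o + v) = -8 + (-11*o - 11*v) = -8 - 11*o - 11*v)
f(-2081, -1355) - 1*(-2309315) = (-8 - 11*(-1355) - 11*(-2081)) - 1*(-2309315) = (-8 + 14905 + 22891) + 2309315 = 37788 + 2309315 = 2347103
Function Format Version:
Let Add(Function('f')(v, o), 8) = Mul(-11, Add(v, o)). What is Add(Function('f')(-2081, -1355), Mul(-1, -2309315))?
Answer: 2347103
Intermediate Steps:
Function('f')(v, o) = Add(-8, Mul(-11, o), Mul(-11, v)) (Function('f')(v, o) = Add(-8, Mul(-11, Add(v, o))) = Add(-8, Mul(-11, Add(o, v))) = Add(-8, Add(Mul(-11, o), Mul(-11, v))) = Add(-8, Mul(-11, o), Mul(-11, v)))
Add(Function('f')(-2081, -1355), Mul(-1, -2309315)) = Add(Add(-8, Mul(-11, -1355), Mul(-11, -2081)), Mul(-1, -2309315)) = Add(Add(-8, 14905, 22891), 2309315) = Add(37788, 2309315) = 2347103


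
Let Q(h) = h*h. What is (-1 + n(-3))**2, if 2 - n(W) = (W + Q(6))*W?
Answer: 10000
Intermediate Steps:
Q(h) = h**2
n(W) = 2 - W*(36 + W) (n(W) = 2 - (W + 6**2)*W = 2 - (W + 36)*W = 2 - (36 + W)*W = 2 - W*(36 + W))
(-1 + n(-3))**2 = (-1 + (2 - 1*(-3)**2 - 36*(-3)))**2 = (-1 + (2 - 1*9 + 108))**2 = (-1 + (2 - 9 + 108))**2 = (-1 + 101)**2 = 100**2 = 10000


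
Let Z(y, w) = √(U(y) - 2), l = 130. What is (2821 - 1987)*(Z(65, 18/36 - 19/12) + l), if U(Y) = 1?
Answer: 108420 + 834*I ≈ 1.0842e+5 + 834.0*I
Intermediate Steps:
Z(y, w) = I (Z(y, w) = √(1 - 2) = √(-1) = I)
(2821 - 1987)*(Z(65, 18/36 - 19/12) + l) = (2821 - 1987)*(I + 130) = 834*(130 + I) = 108420 + 834*I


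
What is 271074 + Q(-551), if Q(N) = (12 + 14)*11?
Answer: 271360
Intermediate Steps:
Q(N) = 286 (Q(N) = 26*11 = 286)
271074 + Q(-551) = 271074 + 286 = 271360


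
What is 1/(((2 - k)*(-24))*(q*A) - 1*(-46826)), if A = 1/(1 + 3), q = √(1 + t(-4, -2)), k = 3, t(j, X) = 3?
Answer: 1/46838 ≈ 2.1350e-5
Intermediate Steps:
q = 2 (q = √(1 + 3) = √4 = 2)
A = ¼ (A = 1/4 = ¼ ≈ 0.25000)
1/(((2 - k)*(-24))*(q*A) - 1*(-46826)) = 1/(((2 - 1*3)*(-24))*(2*(¼)) - 1*(-46826)) = 1/(((2 - 3)*(-24))*(½) + 46826) = 1/(-1*(-24)*(½) + 46826) = 1/(24*(½) + 46826) = 1/(12 + 46826) = 1/46838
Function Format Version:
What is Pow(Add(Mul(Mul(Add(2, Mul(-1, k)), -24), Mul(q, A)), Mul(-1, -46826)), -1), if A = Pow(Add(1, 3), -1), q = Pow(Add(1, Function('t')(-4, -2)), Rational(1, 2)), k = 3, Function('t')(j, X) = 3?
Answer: Rational(1, 46838) ≈ 2.1350e-5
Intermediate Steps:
q = 2 (q = Pow(Add(1, 3), Rational(1, 2)) = Pow(4, Rational(1, 2)) = 2)
A = Rational(1, 4) (A = Pow(4, -1) = Rational(1, 4) ≈ 0.25000)
Pow(Add(Mul(Mul(Add(2, Mul(-1, k)), -24), Mul(q, A)), Mul(-1, -46826)), -1) = Pow(Add(Mul(Mul(Add(2, Mul(-1, 3)), -24), Mul(2, Rational(1, 4))), Mul(-1, -46826)), -1) = Pow(Add(Mul(Mul(Add(2, -3), -24), Rational(1, 2)), 46826), -1) = Pow(Add(Mul(Mul(-1, -24), Rational(1, 2)), 46826), -1) = Pow(Add(Mul(24, Rational(1, 2)), 46826), -1) = Pow(Add(12, 46826), -1) = Pow(46838, -1) = Rational(1, 46838)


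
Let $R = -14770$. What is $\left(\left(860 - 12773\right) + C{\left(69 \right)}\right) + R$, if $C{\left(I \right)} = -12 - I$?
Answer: $-26764$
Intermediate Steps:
$\left(\left(860 - 12773\right) + C{\left(69 \right)}\right) + R = \left(\left(860 - 12773\right) - 81\right) - 14770 = \left(-11913 - 81\right) - 14770 = -11994 - 14770 = -26764$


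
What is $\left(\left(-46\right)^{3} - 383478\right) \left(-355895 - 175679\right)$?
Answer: $255588221236$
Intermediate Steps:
$\left(\left(-46\right)^{3} - 383478\right) \left(-355895 - 175679\right) = \left(-97336 - 383478\right) \left(-531574\right) = \left(-480814\right) \left(-531574\right) = 255588221236$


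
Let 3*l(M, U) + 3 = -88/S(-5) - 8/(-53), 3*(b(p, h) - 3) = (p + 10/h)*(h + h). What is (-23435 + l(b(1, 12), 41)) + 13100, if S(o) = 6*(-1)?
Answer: -4927916/477 ≈ -10331.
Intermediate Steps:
S(o) = -6
b(p, h) = 3 + 2*h*(p + 10/h)/3 (b(p, h) = 3 + ((p + 10/h)*(h + h))/3 = 3 + ((p + 10/h)*(2*h))/3 = 3 + (2*h*(p + 10/h))/3 = 3 + 2*h*(p + 10/h)/3)
l(M, U) = 1879/477 (l(M, U) = -1 + (-88/(-6) - 8/(-53))/3 = -1 + (-88*(-1/6) - 8*(-1/53))/3 = -1 + (44/3 + 8/53)/3 = -1 + (1/3)*(2356/159) = -1 + 2356/477 = 1879/477)
(-23435 + l(b(1, 12), 41)) + 13100 = (-23435 + 1879/477) + 13100 = -11176616/477 + 13100 = -4927916/477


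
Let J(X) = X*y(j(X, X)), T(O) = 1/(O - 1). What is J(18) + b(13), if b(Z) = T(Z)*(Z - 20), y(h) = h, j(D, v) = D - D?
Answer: -7/12 ≈ -0.58333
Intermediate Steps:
j(D, v) = 0
T(O) = 1/(-1 + O)
b(Z) = (-20 + Z)/(-1 + Z) (b(Z) = (Z - 20)/(-1 + Z) = (-20 + Z)/(-1 + Z))
J(X) = 0 (J(X) = X*0 = 0)
J(18) + b(13) = 0 + (-20 + 13)/(-1 + 13) = 0 - 7/12 = -7/12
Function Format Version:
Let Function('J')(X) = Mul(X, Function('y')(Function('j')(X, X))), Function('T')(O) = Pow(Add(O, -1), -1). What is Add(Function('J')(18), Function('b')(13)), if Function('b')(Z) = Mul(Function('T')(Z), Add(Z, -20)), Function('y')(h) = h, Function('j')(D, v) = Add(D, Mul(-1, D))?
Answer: Rational(-7, 12) ≈ -0.58333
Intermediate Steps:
Function('j')(D, v) = 0
Function('T')(O) = Pow(Add(-1, O), -1)
Function('b')(Z) = Mul(Pow(Add(-1, Z), -1), Add(-20, Z)) (Function('b')(Z) = Mul(Pow(Add(-1, Z), -1), Add(Z, -20)) = Mul(Pow(Add(-1, Z), -1), Add(-20, Z)))
Function('J')(X) = 0 (Function('J')(X) = Mul(X, 0) = 0)
Add(Function('J')(18), Function('b')(13)) = Add(0, Mul(Pow(Add(-1, 13), -1), Add(-20, 13))) = Add(0, Mul(Pow(12, -1), -7)) = Add(0, Mul(Rational(1, 12), -7)) = Add(0, Rational(-7, 12)) = Rational(-7, 12)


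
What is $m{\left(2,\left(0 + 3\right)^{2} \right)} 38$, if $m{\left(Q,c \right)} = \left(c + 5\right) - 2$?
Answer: $456$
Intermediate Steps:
$m{\left(Q,c \right)} = 3 + c$ ($m{\left(Q,c \right)} = \left(5 + c\right) - 2 = 3 + c$)
$m{\left(2,\left(0 + 3\right)^{2} \right)} 38 = \left(3 + \left(0 + 3\right)^{2}\right) 38 = \left(3 + 3^{2}\right) 38 = \left(3 + 9\right) 38 = 12 \cdot 38 = 456$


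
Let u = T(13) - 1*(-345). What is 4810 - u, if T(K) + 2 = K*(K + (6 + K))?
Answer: 4051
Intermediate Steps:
T(K) = -2 + K*(6 + 2*K) (T(K) = -2 + K*(K + (6 + K)) = -2 + K*(6 + 2*K))
u = 759 (u = (-2 + 2*13**2 + 6*13) - 1*(-345) = (-2 + 2*169 + 78) + 345 = (-2 + 338 + 78) + 345 = 414 + 345 = 759)
4810 - u = 4810 - 1*759 = 4810 - 759 = 4051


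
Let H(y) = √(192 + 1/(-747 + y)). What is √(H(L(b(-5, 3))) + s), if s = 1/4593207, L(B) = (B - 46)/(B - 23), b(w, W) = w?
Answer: √(222182723834175 + 97822309359616530*√20896568745)/31945754685 ≈ 3.7224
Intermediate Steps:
L(B) = (-46 + B)/(-23 + B)
s = 1/4593207 ≈ 2.1771e-7
√(H(L(b(-5, 3))) + s) = √(√((-143423 + 192*((-46 - 5)/(-23 - 5)))/(-747 + (-46 - 5)/(-23 - 5))) + 1/4593207) = √(√((-143423 + 192*(-51/(-28)))/(-747 - 51/(-28))) + 1/4593207) = √(√((-143423 + 192*(-1/28*(-51)))/(-747 - 1/28*(-51))) + 1/4593207) = √(√((-143423 + 192*(51/28))/(-747 + 51/28)) + 1/4593207) = √(√((-143423 + 2448/7)/(-20865/28)) + 1/4593207) = √(√(-28/20865*(-1001513/7)) + 1/4593207) = √(√(4006052/20865) + 1/4593207) = √(2*√20896568745/20865 + 1/4593207) = √(1/4593207 + 2*√20896568745/20865)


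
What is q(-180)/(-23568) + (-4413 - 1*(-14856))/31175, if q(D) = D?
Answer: 20977677/61227700 ≈ 0.34262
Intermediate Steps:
q(-180)/(-23568) + (-4413 - 1*(-14856))/31175 = -180/(-23568) + (-4413 - 1*(-14856))/31175 = -180*(-1/23568) + (-4413 + 14856)*(1/31175) = 15/1964 + 10443*(1/31175) = 15/1964 + 10443/31175 = 20977677/61227700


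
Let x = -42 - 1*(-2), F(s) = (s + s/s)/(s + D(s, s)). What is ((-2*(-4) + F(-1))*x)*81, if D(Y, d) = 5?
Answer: -25920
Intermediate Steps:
F(s) = (1 + s)/(5 + s) (F(s) = (s + s/s)/(s + 5) = (s + 1)/(5 + s) = (1 + s)/(5 + s))
x = -40 (x = -42 + 2 = -40)
((-2*(-4) + F(-1))*x)*81 = ((-2*(-4) + (1 - 1)/(5 - 1))*(-40))*81 = ((8 + 0/4)*(-40))*81 = ((8 + (¼)*0)*(-40))*81 = ((8 + 0)*(-40))*81 = (8*(-40))*81 = -320*81 = -25920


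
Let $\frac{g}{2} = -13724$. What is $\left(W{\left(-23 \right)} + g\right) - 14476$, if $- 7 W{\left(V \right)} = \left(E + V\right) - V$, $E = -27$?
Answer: $- \frac{293441}{7} \approx -41920.0$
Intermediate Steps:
$W{\left(V \right)} = \frac{27}{7}$ ($W{\left(V \right)} = - \frac{\left(-27 + V\right) - V}{7} = \left(- \frac{1}{7}\right) \left(-27\right) = \frac{27}{7}$)
$g = -27448$ ($g = 2 \left(-13724\right) = -27448$)
$\left(W{\left(-23 \right)} + g\right) - 14476 = \left(\frac{27}{7} - 27448\right) - 14476 = - \frac{192109}{7} - 14476 = - \frac{293441}{7}$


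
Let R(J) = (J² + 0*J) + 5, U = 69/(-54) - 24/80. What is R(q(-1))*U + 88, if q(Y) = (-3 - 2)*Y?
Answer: 122/3 ≈ 40.667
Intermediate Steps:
q(Y) = -5*Y
U = -71/45 (U = 69*(-1/54) - 24*1/80 = -23/18 - 3/10 = -71/45 ≈ -1.5778)
R(J) = 5 + J² (R(J) = (J² + 0) + 5 = J² + 5 = 5 + J²)
R(q(-1))*U + 88 = (5 + (-5*(-1))²)*(-71/45) + 88 = (5 + 5²)*(-71/45) + 88 = (5 + 25)*(-71/45) + 88 = 30*(-71/45) + 88 = -142/3 + 88 = 122/3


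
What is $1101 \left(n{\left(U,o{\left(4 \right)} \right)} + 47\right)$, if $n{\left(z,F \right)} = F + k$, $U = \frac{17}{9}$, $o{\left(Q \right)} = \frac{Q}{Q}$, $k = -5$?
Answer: $47343$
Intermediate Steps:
$o{\left(Q \right)} = 1$
$U = \frac{17}{9}$ ($U = 17 \cdot \frac{1}{9} = \frac{17}{9} \approx 1.8889$)
$n{\left(z,F \right)} = -5 + F$ ($n{\left(z,F \right)} = F - 5 = -5 + F$)
$1101 \left(n{\left(U,o{\left(4 \right)} \right)} + 47\right) = 1101 \left(\left(-5 + 1\right) + 47\right) = 1101 \left(-4 + 47\right) = 1101 \cdot 43 = 47343$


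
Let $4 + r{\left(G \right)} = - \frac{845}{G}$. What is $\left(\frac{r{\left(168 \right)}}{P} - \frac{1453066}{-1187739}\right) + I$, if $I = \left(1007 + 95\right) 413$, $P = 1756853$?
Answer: $\frac{7597649283124940317}{16693462602936} \approx 4.5513 \cdot 10^{5}$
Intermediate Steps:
$r{\left(G \right)} = -4 - \frac{845}{G}$
$I = 455126$ ($I = 1102 \cdot 413 = 455126$)
$\left(\frac{r{\left(168 \right)}}{P} - \frac{1453066}{-1187739}\right) + I = \left(\frac{-4 - \frac{845}{168}}{1756853} - \frac{1453066}{-1187739}\right) + 455126 = \left(\left(-4 - \frac{845}{168}\right) \frac{1}{1756853} - - \frac{1453066}{1187739}\right) + 455126 = \left(\left(-4 - \frac{845}{168}\right) \frac{1}{1756853} + \frac{1453066}{1187739}\right) + 455126 = \left(\left(- \frac{1517}{168}\right) \frac{1}{1756853} + \frac{1453066}{1187739}\right) + 455126 = \left(- \frac{1517}{295151304} + \frac{1453066}{1187739}\right) + 455126 = \frac{20422501090381}{16693462602936} + 455126 = \frac{7597649283124940317}{16693462602936}$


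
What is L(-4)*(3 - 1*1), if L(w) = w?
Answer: -8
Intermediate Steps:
L(-4)*(3 - 1*1) = -4*(3 - 1*1) = -4*(3 - 1) = -4*2 = -8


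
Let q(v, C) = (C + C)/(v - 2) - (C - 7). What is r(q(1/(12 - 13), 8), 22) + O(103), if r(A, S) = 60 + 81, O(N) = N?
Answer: 244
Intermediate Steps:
q(v, C) = 7 - C + 2*C/(-2 + v) (q(v, C) = (2*C)/(-2 + v) - (-7 + C) = 2*C/(-2 + v) + (7 - C) = 7 - C + 2*C/(-2 + v))
r(A, S) = 141
r(q(1/(12 - 13), 8), 22) + O(103) = 141 + 103 = 244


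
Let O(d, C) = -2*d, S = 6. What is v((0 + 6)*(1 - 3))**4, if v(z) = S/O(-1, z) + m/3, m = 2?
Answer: 14641/81 ≈ 180.75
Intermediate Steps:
v(z) = 11/3 (v(z) = 6/((-2*(-1))) + 2/3 = 6/2 + 2*(1/3) = 6*(1/2) + 2/3 = 3 + 2/3 = 11/3)
v((0 + 6)*(1 - 3))**4 = (11/3)**4 = 14641/81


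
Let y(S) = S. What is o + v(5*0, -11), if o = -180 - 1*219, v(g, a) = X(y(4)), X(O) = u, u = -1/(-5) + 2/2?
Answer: -1989/5 ≈ -397.80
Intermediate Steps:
u = 6/5 (u = -1*(-⅕) + 2*(½) = ⅕ + 1 = 6/5 ≈ 1.2000)
X(O) = 6/5
v(g, a) = 6/5
o = -399 (o = -180 - 219 = -399)
o + v(5*0, -11) = -399 + 6/5 = -1989/5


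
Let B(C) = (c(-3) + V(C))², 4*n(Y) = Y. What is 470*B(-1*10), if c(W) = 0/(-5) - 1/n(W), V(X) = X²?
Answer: 43435520/9 ≈ 4.8262e+6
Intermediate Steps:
n(Y) = Y/4
c(W) = -4/W (c(W) = 0/(-5) - 1/(W/4) = 0*(-⅕) - 4/W = 0 - 4/W = -4/W)
B(C) = (4/3 + C²)² (B(C) = (-4/(-3) + C²)² = (-4*(-⅓) + C²)² = (4/3 + C²)²)
470*B(-1*10) = 470*((4 + 3*(-1*10)²)²/9) = 470*((4 + 3*(-10)²)²/9) = 470*((4 + 3*100)²/9) = 470*((4 + 300)²/9) = 470*((⅑)*304²) = 470*((⅑)*92416) = 470*(92416/9) = 43435520/9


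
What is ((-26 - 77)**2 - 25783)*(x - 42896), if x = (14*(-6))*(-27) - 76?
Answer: 617642496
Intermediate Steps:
x = 2192 (x = -84*(-27) - 76 = 2268 - 76 = 2192)
((-26 - 77)**2 - 25783)*(x - 42896) = ((-26 - 77)**2 - 25783)*(2192 - 42896) = ((-103)**2 - 25783)*(-40704) = (10609 - 25783)*(-40704) = -15174*(-40704) = 617642496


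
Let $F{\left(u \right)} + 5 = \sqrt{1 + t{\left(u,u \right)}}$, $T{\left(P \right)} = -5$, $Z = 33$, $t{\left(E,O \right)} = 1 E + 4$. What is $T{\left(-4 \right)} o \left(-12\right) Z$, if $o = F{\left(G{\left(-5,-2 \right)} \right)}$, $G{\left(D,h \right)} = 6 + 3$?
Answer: $-9900 + 1980 \sqrt{14} \approx -2491.5$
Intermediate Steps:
$t{\left(E,O \right)} = 4 + E$ ($t{\left(E,O \right)} = E + 4 = 4 + E$)
$G{\left(D,h \right)} = 9$
$F{\left(u \right)} = -5 + \sqrt{5 + u}$ ($F{\left(u \right)} = -5 + \sqrt{1 + \left(4 + u\right)} = -5 + \sqrt{5 + u}$)
$o = -5 + \sqrt{14}$ ($o = -5 + \sqrt{5 + 9} = -5 + \sqrt{14} \approx -1.2583$)
$T{\left(-4 \right)} o \left(-12\right) Z = - 5 \left(-5 + \sqrt{14}\right) \left(-12\right) 33 = \left(25 - 5 \sqrt{14}\right) \left(-12\right) 33 = \left(-300 + 60 \sqrt{14}\right) 33 = -9900 + 1980 \sqrt{14}$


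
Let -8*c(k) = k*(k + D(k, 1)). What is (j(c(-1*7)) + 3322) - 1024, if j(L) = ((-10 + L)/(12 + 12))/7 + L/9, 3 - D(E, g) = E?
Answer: 1029615/448 ≈ 2298.2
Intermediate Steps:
D(E, g) = 3 - E
c(k) = -3*k/8 (c(k) = -k*(k + (3 - k))/8 = -k*3/8 = -3*k/8)
j(L) = -5/84 + 59*L/504 (j(L) = ((-10 + L)/24)*(⅐) + L*(⅑) = ((-10 + L)*(1/24))*(⅐) + L/9 = (-5/12 + L/24)*(⅐) + L/9 = (-5/84 + L/168) + L/9 = -5/84 + 59*L/504)
(j(c(-1*7)) + 3322) - 1024 = ((-5/84 + 59*(-(-3)*7/8)/504) + 3322) - 1024 = ((-5/84 + 59*(-3/8*(-7))/504) + 3322) - 1024 = ((-5/84 + (59/504)*(21/8)) + 3322) - 1024 = ((-5/84 + 59/192) + 3322) - 1024 = (111/448 + 3322) - 1024 = 1488367/448 - 1024 = 1029615/448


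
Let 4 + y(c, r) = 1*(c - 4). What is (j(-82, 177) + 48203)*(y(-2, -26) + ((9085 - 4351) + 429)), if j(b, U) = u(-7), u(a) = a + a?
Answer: 248317917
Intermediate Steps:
y(c, r) = -8 + c (y(c, r) = -4 + 1*(c - 4) = -4 + 1*(-4 + c) = -4 + (-4 + c) = -8 + c)
u(a) = 2*a
j(b, U) = -14 (j(b, U) = 2*(-7) = -14)
(j(-82, 177) + 48203)*(y(-2, -26) + ((9085 - 4351) + 429)) = (-14 + 48203)*((-8 - 2) + ((9085 - 4351) + 429)) = 48189*(-10 + (4734 + 429)) = 48189*(-10 + 5163) = 48189*5153 = 248317917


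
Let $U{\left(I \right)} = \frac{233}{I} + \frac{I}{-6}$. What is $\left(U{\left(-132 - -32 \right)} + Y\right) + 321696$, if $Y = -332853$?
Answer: $- \frac{3342799}{300} \approx -11143.0$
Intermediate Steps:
$U{\left(I \right)} = \frac{233}{I} - \frac{I}{6}$ ($U{\left(I \right)} = \frac{233}{I} + I \left(- \frac{1}{6}\right) = \frac{233}{I} - \frac{I}{6}$)
$\left(U{\left(-132 - -32 \right)} + Y\right) + 321696 = \left(\left(\frac{233}{-132 - -32} - \frac{-132 - -32}{6}\right) - 332853\right) + 321696 = \left(\left(\frac{233}{-132 + 32} - \frac{-132 + 32}{6}\right) - 332853\right) + 321696 = \left(\left(\frac{233}{-100} - - \frac{50}{3}\right) - 332853\right) + 321696 = \left(\left(233 \left(- \frac{1}{100}\right) + \frac{50}{3}\right) - 332853\right) + 321696 = \left(\left(- \frac{233}{100} + \frac{50}{3}\right) - 332853\right) + 321696 = \left(\frac{4301}{300} - 332853\right) + 321696 = - \frac{99851599}{300} + 321696 = - \frac{3342799}{300}$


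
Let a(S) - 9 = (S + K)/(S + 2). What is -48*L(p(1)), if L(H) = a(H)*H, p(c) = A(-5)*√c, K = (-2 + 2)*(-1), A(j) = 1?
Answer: -448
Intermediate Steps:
K = 0 (K = 0*(-1) = 0)
p(c) = √c (p(c) = 1*√c = √c)
a(S) = 9 + S/(2 + S) (a(S) = 9 + (S + 0)/(S + 2) = 9 + S/(2 + S))
L(H) = 2*H*(9 + 5*H)/(2 + H) (L(H) = (2*(9 + 5*H)/(2 + H))*H = 2*H*(9 + 5*H)/(2 + H))
-48*L(p(1)) = -96*√1*(9 + 5*√1)/(2 + √1) = -96*(9 + 5*1)/(2 + 1) = -96*(9 + 5)/3 = -96*14/3 = -48*28/3 = -448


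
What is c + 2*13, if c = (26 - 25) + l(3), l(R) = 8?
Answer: 35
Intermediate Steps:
c = 9 (c = (26 - 25) + 8 = 1 + 8 = 9)
c + 2*13 = 9 + 2*13 = 9 + 26 = 35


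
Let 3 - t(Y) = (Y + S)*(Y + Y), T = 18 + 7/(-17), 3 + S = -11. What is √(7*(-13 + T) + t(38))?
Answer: 3*I*√57443/17 ≈ 42.295*I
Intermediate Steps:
S = -14 (S = -3 - 11 = -14)
T = 299/17 (T = 18 + 7*(-1/17) = 18 - 7/17 = 299/17 ≈ 17.588)
t(Y) = 3 - 2*Y*(-14 + Y) (t(Y) = 3 - (Y - 14)*(Y + Y) = 3 - (-14 + Y)*2*Y = 3 - 2*Y*(-14 + Y))
√(7*(-13 + T) + t(38)) = √(7*(-13 + 299/17) + (3 - 2*38² + 28*38)) = √(7*(78/17) + (3 - 2*1444 + 1064)) = √(546/17 + (3 - 2888 + 1064)) = √(546/17 - 1821) = √(-30411/17) = 3*I*√57443/17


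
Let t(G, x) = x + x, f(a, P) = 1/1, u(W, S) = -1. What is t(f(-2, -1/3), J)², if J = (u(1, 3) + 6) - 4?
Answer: 4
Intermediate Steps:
f(a, P) = 1
J = 1 (J = (-1 + 6) - 4 = 5 - 4 = 1)
t(G, x) = 2*x
t(f(-2, -1/3), J)² = (2*1)² = 2² = 4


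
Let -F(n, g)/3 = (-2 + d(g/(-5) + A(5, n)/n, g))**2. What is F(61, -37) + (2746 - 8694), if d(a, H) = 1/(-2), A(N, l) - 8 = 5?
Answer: -23867/4 ≈ -5966.8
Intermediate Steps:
A(N, l) = 13 (A(N, l) = 8 + 5 = 13)
d(a, H) = -1/2
F(n, g) = -75/4 (F(n, g) = -3*(-2 - 1/2)**2 = -3*(-5/2)**2 = -3*25/4 = -75/4)
F(61, -37) + (2746 - 8694) = -75/4 + (2746 - 8694) = -75/4 - 5948 = -23867/4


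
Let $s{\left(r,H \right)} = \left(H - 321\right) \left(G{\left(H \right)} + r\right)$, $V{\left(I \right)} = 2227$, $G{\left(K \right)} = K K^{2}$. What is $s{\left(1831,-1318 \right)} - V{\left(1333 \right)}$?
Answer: $3752535735812$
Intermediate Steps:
$G{\left(K \right)} = K^{3}$
$s{\left(r,H \right)} = \left(-321 + H\right) \left(r + H^{3}\right)$ ($s{\left(r,H \right)} = \left(H - 321\right) \left(H^{3} + r\right) = \left(-321 + H\right) \left(r + H^{3}\right)$)
$s{\left(1831,-1318 \right)} - V{\left(1333 \right)} = \left(\left(-1318\right)^{4} - 587751 - 321 \left(-1318\right)^{3} - 2413258\right) - 2227 = \left(3017599791376 - 587751 - -734938947672 - 2413258\right) - 2227 = \left(3017599791376 - 587751 + 734938947672 - 2413258\right) - 2227 = 3752535738039 - 2227 = 3752535735812$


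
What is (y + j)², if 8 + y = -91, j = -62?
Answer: 25921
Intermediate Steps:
y = -99 (y = -8 - 91 = -99)
(y + j)² = (-99 - 62)² = (-161)² = 25921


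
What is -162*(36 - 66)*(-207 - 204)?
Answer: -1997460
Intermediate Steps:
-162*(36 - 66)*(-207 - 204) = -(-4860)*(-411) = -162*12330 = -1997460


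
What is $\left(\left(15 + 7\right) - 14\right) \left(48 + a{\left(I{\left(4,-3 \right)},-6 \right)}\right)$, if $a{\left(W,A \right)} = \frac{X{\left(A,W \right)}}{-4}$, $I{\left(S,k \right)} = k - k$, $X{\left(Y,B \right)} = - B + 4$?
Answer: $376$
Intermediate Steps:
$X{\left(Y,B \right)} = 4 - B$
$I{\left(S,k \right)} = 0$
$a{\left(W,A \right)} = -1 + \frac{W}{4}$ ($a{\left(W,A \right)} = \frac{4 - W}{-4} = \left(4 - W\right) \left(- \frac{1}{4}\right) = -1 + \frac{W}{4}$)
$\left(\left(15 + 7\right) - 14\right) \left(48 + a{\left(I{\left(4,-3 \right)},-6 \right)}\right) = \left(\left(15 + 7\right) - 14\right) \left(48 + \left(-1 + \frac{1}{4} \cdot 0\right)\right) = \left(22 - 14\right) \left(48 + \left(-1 + 0\right)\right) = 8 \left(48 - 1\right) = 8 \cdot 47 = 376$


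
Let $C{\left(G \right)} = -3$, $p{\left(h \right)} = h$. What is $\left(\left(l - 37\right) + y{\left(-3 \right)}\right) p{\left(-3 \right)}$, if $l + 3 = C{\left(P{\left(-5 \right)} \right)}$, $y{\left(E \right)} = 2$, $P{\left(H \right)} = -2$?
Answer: $123$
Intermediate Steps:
$l = -6$ ($l = -3 - 3 = -6$)
$\left(\left(l - 37\right) + y{\left(-3 \right)}\right) p{\left(-3 \right)} = \left(\left(-6 - 37\right) + 2\right) \left(-3\right) = \left(-43 + 2\right) \left(-3\right) = \left(-41\right) \left(-3\right) = 123$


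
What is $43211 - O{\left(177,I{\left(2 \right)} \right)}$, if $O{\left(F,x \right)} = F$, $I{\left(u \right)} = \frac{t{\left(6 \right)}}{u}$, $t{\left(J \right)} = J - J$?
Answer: $43034$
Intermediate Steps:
$t{\left(J \right)} = 0$
$I{\left(u \right)} = 0$ ($I{\left(u \right)} = \frac{0}{u} = 0$)
$43211 - O{\left(177,I{\left(2 \right)} \right)} = 43211 - 177 = 43034$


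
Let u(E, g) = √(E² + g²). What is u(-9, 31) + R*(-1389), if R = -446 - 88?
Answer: 741726 + √1042 ≈ 7.4176e+5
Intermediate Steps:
R = -534
u(-9, 31) + R*(-1389) = √((-9)² + 31²) - 534*(-1389) = √(81 + 961) + 741726 = √1042 + 741726 = 741726 + √1042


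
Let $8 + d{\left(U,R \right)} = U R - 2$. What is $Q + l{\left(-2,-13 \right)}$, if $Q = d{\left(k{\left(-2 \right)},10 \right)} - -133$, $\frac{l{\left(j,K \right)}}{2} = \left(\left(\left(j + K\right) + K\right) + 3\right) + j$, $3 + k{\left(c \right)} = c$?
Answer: $19$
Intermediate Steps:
$k{\left(c \right)} = -3 + c$
$d{\left(U,R \right)} = -10 + R U$ ($d{\left(U,R \right)} = -8 + \left(U R - 2\right) = -8 + \left(R U - 2\right) = -8 + \left(-2 + R U\right) = -10 + R U$)
$l{\left(j,K \right)} = 6 + 4 K + 4 j$ ($l{\left(j,K \right)} = 2 \left(\left(\left(\left(j + K\right) + K\right) + 3\right) + j\right) = 2 \left(\left(\left(\left(K + j\right) + K\right) + 3\right) + j\right) = 2 \left(\left(\left(j + 2 K\right) + 3\right) + j\right) = 2 \left(\left(3 + j + 2 K\right) + j\right) = 2 \left(3 + 2 K + 2 j\right) = 6 + 4 K + 4 j$)
$Q = 73$ ($Q = \left(-10 + 10 \left(-3 - 2\right)\right) - -133 = \left(-10 + 10 \left(-5\right)\right) + 133 = \left(-10 - 50\right) + 133 = -60 + 133 = 73$)
$Q + l{\left(-2,-13 \right)} = 73 + \left(6 + 4 \left(-13\right) + 4 \left(-2\right)\right) = 73 - 54 = 19$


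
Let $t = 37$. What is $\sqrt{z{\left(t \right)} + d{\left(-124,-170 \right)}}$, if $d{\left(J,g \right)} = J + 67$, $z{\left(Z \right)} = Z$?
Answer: $2 i \sqrt{5} \approx 4.4721 i$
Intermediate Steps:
$d{\left(J,g \right)} = 67 + J$
$\sqrt{z{\left(t \right)} + d{\left(-124,-170 \right)}} = \sqrt{37 + \left(67 - 124\right)} = \sqrt{37 - 57} = \sqrt{-20} = 2 i \sqrt{5}$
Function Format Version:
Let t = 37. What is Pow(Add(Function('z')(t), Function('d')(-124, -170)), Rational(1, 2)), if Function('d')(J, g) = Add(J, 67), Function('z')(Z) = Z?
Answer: Mul(2, I, Pow(5, Rational(1, 2))) ≈ Mul(4.4721, I)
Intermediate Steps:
Function('d')(J, g) = Add(67, J)
Pow(Add(Function('z')(t), Function('d')(-124, -170)), Rational(1, 2)) = Pow(Add(37, Add(67, -124)), Rational(1, 2)) = Pow(Add(37, -57), Rational(1, 2)) = Pow(-20, Rational(1, 2)) = Mul(2, I, Pow(5, Rational(1, 2)))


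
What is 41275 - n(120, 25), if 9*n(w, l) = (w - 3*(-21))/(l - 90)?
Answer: 8048686/195 ≈ 41275.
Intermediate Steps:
n(w, l) = (63 + w)/(9*(-90 + l)) (n(w, l) = ((w - 3*(-21))/(l - 90))/9 = ((w + 63)/(-90 + l))/9 = ((63 + w)/(-90 + l))/9 = (63 + w)/(9*(-90 + l)))
41275 - n(120, 25) = 41275 - (63 + 120)/(9*(-90 + 25)) = 41275 - 183/(9*(-65)) = 41275 - (-1)*183/(9*65) = 41275 - 1*(-61/195) = 41275 + 61/195 = 8048686/195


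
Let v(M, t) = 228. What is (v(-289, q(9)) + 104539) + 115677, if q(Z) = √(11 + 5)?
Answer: 220444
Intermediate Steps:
q(Z) = 4 (q(Z) = √16 = 4)
(v(-289, q(9)) + 104539) + 115677 = (228 + 104539) + 115677 = 104767 + 115677 = 220444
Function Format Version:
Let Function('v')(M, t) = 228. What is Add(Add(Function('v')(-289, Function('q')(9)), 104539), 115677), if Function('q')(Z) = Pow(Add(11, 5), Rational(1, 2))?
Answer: 220444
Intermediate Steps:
Function('q')(Z) = 4 (Function('q')(Z) = Pow(16, Rational(1, 2)) = 4)
Add(Add(Function('v')(-289, Function('q')(9)), 104539), 115677) = Add(Add(228, 104539), 115677) = Add(104767, 115677) = 220444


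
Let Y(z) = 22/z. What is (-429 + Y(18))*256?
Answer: -985600/9 ≈ -1.0951e+5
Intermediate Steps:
(-429 + Y(18))*256 = (-429 + 22/18)*256 = (-429 + 22*(1/18))*256 = (-429 + 11/9)*256 = -3850/9*256 = -985600/9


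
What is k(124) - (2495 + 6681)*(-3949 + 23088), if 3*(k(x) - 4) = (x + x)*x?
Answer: -526827628/3 ≈ -1.7561e+8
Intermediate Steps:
k(x) = 4 + 2*x²/3 (k(x) = 4 + ((x + x)*x)/3 = 4 + ((2*x)*x)/3 = 4 + (2*x²)/3 = 4 + 2*x²/3)
k(124) - (2495 + 6681)*(-3949 + 23088) = (4 + (⅔)*124²) - (2495 + 6681)*(-3949 + 23088) = (4 + (⅔)*15376) - 9176*19139 = (4 + 30752/3) - 1*175619464 = 30764/3 - 175619464 = -526827628/3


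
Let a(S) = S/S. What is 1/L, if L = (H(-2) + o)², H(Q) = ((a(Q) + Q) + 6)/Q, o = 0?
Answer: 4/25 ≈ 0.16000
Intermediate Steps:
a(S) = 1
H(Q) = (7 + Q)/Q (H(Q) = ((1 + Q) + 6)/Q = (7 + Q)/Q)
L = 25/4 (L = ((7 - 2)/(-2) + 0)² = (-½*5 + 0)² = (-5/2 + 0)² = (-5/2)² = 25/4 ≈ 6.2500)
1/L = 1/(25/4) = 4/25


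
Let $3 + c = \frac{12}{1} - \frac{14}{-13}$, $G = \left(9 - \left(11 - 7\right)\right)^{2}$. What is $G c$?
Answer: $\frac{3275}{13} \approx 251.92$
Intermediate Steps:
$G = 25$ ($G = \left(9 - \left(11 - 7\right)\right)^{2} = \left(9 - 4\right)^{2} = 5^{2} = 25$)
$c = \frac{131}{13}$ ($c = -3 + \left(\frac{12}{1} - \frac{14}{-13}\right) = -3 + \left(12 \cdot 1 - - \frac{14}{13}\right) = -3 + \left(12 + \frac{14}{13}\right) = -3 + \frac{170}{13} = \frac{131}{13} \approx 10.077$)
$G c = 25 \cdot \frac{131}{13} = \frac{3275}{13}$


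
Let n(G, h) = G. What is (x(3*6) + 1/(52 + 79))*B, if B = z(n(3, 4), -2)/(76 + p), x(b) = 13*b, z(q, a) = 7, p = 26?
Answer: 214585/13362 ≈ 16.059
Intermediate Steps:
B = 7/102 (B = 7/(76 + 26) = 7/102 ≈ 0.068627)
(x(3*6) + 1/(52 + 79))*B = (13*(3*6) + 1/(52 + 79))*(7/102) = (13*18 + 1/131)*(7/102) = (234 + 1/131)*(7/102) = (30655/131)*(7/102) = 214585/13362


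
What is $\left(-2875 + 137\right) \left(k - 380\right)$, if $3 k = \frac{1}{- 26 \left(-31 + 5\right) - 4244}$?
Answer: $\frac{5568436249}{5352} \approx 1.0404 \cdot 10^{6}$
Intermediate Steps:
$k = - \frac{1}{10704}$ ($k = \frac{1}{3 \left(- 26 \left(-31 + 5\right) - 4244\right)} = \frac{1}{3 \left(\left(-26\right) \left(-26\right) - 4244\right)} = \frac{1}{3 \left(676 - 4244\right)} = \frac{1}{3 \left(-3568\right)} = \frac{1}{3} \left(- \frac{1}{3568}\right) = - \frac{1}{10704} \approx -9.3423 \cdot 10^{-5}$)
$\left(-2875 + 137\right) \left(k - 380\right) = \left(-2875 + 137\right) \left(- \frac{1}{10704} - 380\right) = \left(-2738\right) \left(- \frac{4067521}{10704}\right) = \frac{5568436249}{5352}$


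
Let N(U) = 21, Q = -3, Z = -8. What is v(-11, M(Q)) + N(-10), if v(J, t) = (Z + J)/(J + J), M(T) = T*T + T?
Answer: 481/22 ≈ 21.864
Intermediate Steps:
M(T) = T + T² (M(T) = T² + T = T + T²)
v(J, t) = (-8 + J)/(2*J) (v(J, t) = (-8 + J)/(J + J) = (-8 + J)/((2*J)) = (-8 + J)*(1/(2*J)) = (-8 + J)/(2*J))
v(-11, M(Q)) + N(-10) = (½)*(-8 - 11)/(-11) + 21 = (½)*(-1/11)*(-19) + 21 = 19/22 + 21 = 481/22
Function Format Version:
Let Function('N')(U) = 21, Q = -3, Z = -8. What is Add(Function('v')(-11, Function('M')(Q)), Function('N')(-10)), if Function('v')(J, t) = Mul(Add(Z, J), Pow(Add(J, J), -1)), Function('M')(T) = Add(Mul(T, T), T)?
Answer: Rational(481, 22) ≈ 21.864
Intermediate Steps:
Function('M')(T) = Add(T, Pow(T, 2)) (Function('M')(T) = Add(Pow(T, 2), T) = Add(T, Pow(T, 2)))
Function('v')(J, t) = Mul(Rational(1, 2), Pow(J, -1), Add(-8, J)) (Function('v')(J, t) = Mul(Add(-8, J), Pow(Add(J, J), -1)) = Mul(Add(-8, J), Pow(Mul(2, J), -1)) = Mul(Add(-8, J), Mul(Rational(1, 2), Pow(J, -1))) = Mul(Rational(1, 2), Pow(J, -1), Add(-8, J)))
Add(Function('v')(-11, Function('M')(Q)), Function('N')(-10)) = Add(Mul(Rational(1, 2), Pow(-11, -1), Add(-8, -11)), 21) = Add(Mul(Rational(1, 2), Rational(-1, 11), -19), 21) = Add(Rational(19, 22), 21) = Rational(481, 22)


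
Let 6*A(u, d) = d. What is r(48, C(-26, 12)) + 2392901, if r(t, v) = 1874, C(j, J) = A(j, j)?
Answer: 2394775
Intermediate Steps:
A(u, d) = d/6
C(j, J) = j/6
r(48, C(-26, 12)) + 2392901 = 1874 + 2392901 = 2394775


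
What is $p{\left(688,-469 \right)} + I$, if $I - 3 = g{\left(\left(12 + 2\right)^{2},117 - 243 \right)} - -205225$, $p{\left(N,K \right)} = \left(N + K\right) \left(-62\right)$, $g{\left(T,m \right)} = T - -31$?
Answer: $191877$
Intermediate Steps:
$g{\left(T,m \right)} = 31 + T$ ($g{\left(T,m \right)} = T + 31 = 31 + T$)
$p{\left(N,K \right)} = - 62 K - 62 N$ ($p{\left(N,K \right)} = \left(K + N\right) \left(-62\right) = - 62 K - 62 N$)
$I = 205455$ ($I = 3 + \left(\left(31 + \left(12 + 2\right)^{2}\right) - -205225\right) = 3 + \left(\left(31 + 14^{2}\right) + 205225\right) = 3 + \left(\left(31 + 196\right) + 205225\right) = 3 + \left(227 + 205225\right) = 3 + 205452 = 205455$)
$p{\left(688,-469 \right)} + I = \left(\left(-62\right) \left(-469\right) - 42656\right) + 205455 = \left(29078 - 42656\right) + 205455 = -13578 + 205455 = 191877$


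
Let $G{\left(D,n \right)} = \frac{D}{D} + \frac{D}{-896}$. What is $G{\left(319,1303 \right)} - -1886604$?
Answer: $\frac{1690397761}{896} \approx 1.8866 \cdot 10^{6}$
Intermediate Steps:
$G{\left(D,n \right)} = 1 - \frac{D}{896}$ ($G{\left(D,n \right)} = 1 + D \left(- \frac{1}{896}\right) = 1 - \frac{D}{896}$)
$G{\left(319,1303 \right)} - -1886604 = \left(1 - \frac{319}{896}\right) - -1886604 = \left(1 - \frac{319}{896}\right) + 1886604 = \frac{577}{896} + 1886604 = \frac{1690397761}{896}$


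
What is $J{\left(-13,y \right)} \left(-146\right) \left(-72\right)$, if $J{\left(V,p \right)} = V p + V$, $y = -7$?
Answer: $819936$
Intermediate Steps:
$J{\left(V,p \right)} = V + V p$
$J{\left(-13,y \right)} \left(-146\right) \left(-72\right) = - 13 \left(1 - 7\right) \left(-146\right) \left(-72\right) = \left(-13\right) \left(-6\right) \left(-146\right) \left(-72\right) = 78 \left(-146\right) \left(-72\right) = \left(-11388\right) \left(-72\right) = 819936$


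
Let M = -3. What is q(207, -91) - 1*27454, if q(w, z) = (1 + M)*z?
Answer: -27272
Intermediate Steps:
q(w, z) = -2*z (q(w, z) = (1 - 3)*z = -2*z)
q(207, -91) - 1*27454 = -2*(-91) - 1*27454 = 182 - 27454 = -27272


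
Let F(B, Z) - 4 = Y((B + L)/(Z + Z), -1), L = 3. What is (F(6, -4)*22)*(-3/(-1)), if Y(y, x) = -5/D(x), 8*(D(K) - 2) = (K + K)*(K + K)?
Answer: 132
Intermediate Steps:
D(K) = 2 + K²/2 (D(K) = 2 + ((K + K)*(K + K))/8 = 2 + ((2*K)*(2*K))/8 = 2 + (4*K²)/8 = 2 + K²/2)
Y(y, x) = -5/(2 + x²/2)
F(B, Z) = 2 (F(B, Z) = 4 - 10/(4 + (-1)²) = 4 - 10/(4 + 1) = 4 - 10/5 = 4 - 10*⅕ = 4 - 2 = 2)
(F(6, -4)*22)*(-3/(-1)) = (2*22)*(-3/(-1)) = 44*(-3*(-1)) = 44*3 = 132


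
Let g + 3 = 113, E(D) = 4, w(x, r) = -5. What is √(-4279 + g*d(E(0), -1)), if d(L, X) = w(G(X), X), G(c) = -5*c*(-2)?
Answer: I*√4829 ≈ 69.491*I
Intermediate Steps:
G(c) = 10*c
d(L, X) = -5
g = 110 (g = -3 + 113 = 110)
√(-4279 + g*d(E(0), -1)) = √(-4279 + 110*(-5)) = √(-4279 - 550) = √(-4829) = I*√4829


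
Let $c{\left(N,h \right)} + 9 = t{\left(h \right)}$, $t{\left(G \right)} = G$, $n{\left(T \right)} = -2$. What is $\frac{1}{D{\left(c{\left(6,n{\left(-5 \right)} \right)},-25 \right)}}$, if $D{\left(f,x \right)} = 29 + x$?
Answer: $\frac{1}{4} \approx 0.25$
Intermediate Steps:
$c{\left(N,h \right)} = -9 + h$
$\frac{1}{D{\left(c{\left(6,n{\left(-5 \right)} \right)},-25 \right)}} = \frac{1}{29 - 25} = \frac{1}{4}$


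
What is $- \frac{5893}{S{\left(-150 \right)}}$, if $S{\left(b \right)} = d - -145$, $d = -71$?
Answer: $- \frac{5893}{74} \approx -79.635$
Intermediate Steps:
$S{\left(b \right)} = 74$ ($S{\left(b \right)} = -71 - -145 = -71 + 145 = 74$)
$- \frac{5893}{S{\left(-150 \right)}} = - \frac{5893}{74}$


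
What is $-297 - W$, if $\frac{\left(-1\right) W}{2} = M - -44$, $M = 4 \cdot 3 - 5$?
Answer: $-195$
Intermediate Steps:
$M = 7$ ($M = 12 - 5 = 7$)
$W = -102$ ($W = - 2 \left(7 - -44\right) = - 2 \left(7 + 44\right) = \left(-2\right) 51 = -102$)
$-297 - W = -297 - -102 = -297 + 102 = -195$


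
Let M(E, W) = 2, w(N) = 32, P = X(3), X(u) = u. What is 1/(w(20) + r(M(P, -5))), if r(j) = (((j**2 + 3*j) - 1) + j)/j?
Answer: 2/75 ≈ 0.026667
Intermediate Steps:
P = 3
r(j) = (-1 + j**2 + 4*j)/j (r(j) = ((-1 + j**2 + 3*j) + j)/j = (-1 + j**2 + 4*j)/j)
1/(w(20) + r(M(P, -5))) = 1/(32 + (4 + 2 - 1/2)) = 1/(32 + 11/2) = 1/(75/2) = 2/75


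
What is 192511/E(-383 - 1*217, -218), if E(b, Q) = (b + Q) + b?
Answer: -192511/1418 ≈ -135.76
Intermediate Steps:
E(b, Q) = Q + 2*b (E(b, Q) = (Q + b) + b = Q + 2*b)
192511/E(-383 - 1*217, -218) = 192511/(-218 + 2*(-383 - 1*217)) = 192511/(-218 + 2*(-383 - 217)) = 192511/(-218 + 2*(-600)) = 192511/(-218 - 1200) = 192511/(-1418) = 192511*(-1/1418) = -192511/1418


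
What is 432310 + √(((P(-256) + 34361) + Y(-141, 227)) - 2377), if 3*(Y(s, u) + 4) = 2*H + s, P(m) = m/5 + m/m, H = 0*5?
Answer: 432310 + 163*√30/5 ≈ 4.3249e+5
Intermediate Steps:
H = 0
P(m) = 1 + m/5 (P(m) = m*(⅕) + 1 = m/5 + 1 = 1 + m/5)
Y(s, u) = -4 + s/3 (Y(s, u) = -4 + (2*0 + s)/3 = -4 + (0 + s)/3 = -4 + s/3)
432310 + √(((P(-256) + 34361) + Y(-141, 227)) - 2377) = 432310 + √((((1 + (⅕)*(-256)) + 34361) + (-4 + (⅓)*(-141))) - 2377) = 432310 + √((((1 - 256/5) + 34361) + (-4 - 47)) - 2377) = 432310 + √(((-251/5 + 34361) - 51) - 2377) = 432310 + √((171554/5 - 51) - 2377) = 432310 + √(171299/5 - 2377) = 432310 + √(159414/5) = 432310 + 163*√30/5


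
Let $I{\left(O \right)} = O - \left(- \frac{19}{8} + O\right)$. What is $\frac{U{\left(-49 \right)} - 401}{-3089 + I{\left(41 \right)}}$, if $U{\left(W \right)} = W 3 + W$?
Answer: $\frac{1592}{8231} \approx 0.19342$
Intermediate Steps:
$U{\left(W \right)} = 4 W$ ($U{\left(W \right)} = 3 W + W = 4 W$)
$I{\left(O \right)} = \frac{19}{8}$ ($I{\left(O \right)} = O - \left(- \frac{19}{8} + O\right) = \frac{19}{8}$)
$\frac{U{\left(-49 \right)} - 401}{-3089 + I{\left(41 \right)}} = \frac{4 \left(-49\right) - 401}{-3089 + \frac{19}{8}} = \frac{-196 - 401}{- \frac{24693}{8}} = \left(-597\right) \left(- \frac{8}{24693}\right) = \frac{1592}{8231}$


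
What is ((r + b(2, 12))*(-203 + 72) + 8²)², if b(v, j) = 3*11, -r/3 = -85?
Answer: 1418576896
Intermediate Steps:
r = 255 (r = -3*(-85) = 255)
b(v, j) = 33
((r + b(2, 12))*(-203 + 72) + 8²)² = ((255 + 33)*(-203 + 72) + 8²)² = (288*(-131) + 64)² = (-37728 + 64)² = (-37664)² = 1418576896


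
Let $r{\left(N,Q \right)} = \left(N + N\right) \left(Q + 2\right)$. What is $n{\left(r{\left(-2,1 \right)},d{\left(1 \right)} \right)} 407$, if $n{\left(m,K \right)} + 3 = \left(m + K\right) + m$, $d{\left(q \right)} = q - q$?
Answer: $-10989$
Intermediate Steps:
$d{\left(q \right)} = 0$
$r{\left(N,Q \right)} = 2 N \left(2 + Q\right)$
$n{\left(m,K \right)} = -3 + K + 2 m$ ($n{\left(m,K \right)} = -3 + \left(\left(m + K\right) + m\right) = -3 + \left(\left(K + m\right) + m\right) = -3 + \left(K + 2 m\right) = -3 + K + 2 m$)
$n{\left(r{\left(-2,1 \right)},d{\left(1 \right)} \right)} 407 = \left(-3 + 0 + 2 \cdot 2 \left(-2\right) \left(2 + 1\right)\right) 407 = \left(-3 + 0 + 2 \cdot 2 \left(-2\right) 3\right) 407 = \left(-3 + 0 + 2 \left(-12\right)\right) 407 = \left(-3 + 0 - 24\right) 407 = \left(-27\right) 407 = -10989$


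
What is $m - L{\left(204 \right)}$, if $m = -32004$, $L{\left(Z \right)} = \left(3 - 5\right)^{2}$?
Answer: $-32008$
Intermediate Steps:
$L{\left(Z \right)} = 4$ ($L{\left(Z \right)} = \left(-2\right)^{2} = 4$)
$m - L{\left(204 \right)} = -32004 - 4 = -32008$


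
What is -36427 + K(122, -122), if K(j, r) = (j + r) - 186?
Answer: -36613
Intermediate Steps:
K(j, r) = -186 + j + r
-36427 + K(122, -122) = -36427 + (-186 + 122 - 122) = -36427 - 186 = -36613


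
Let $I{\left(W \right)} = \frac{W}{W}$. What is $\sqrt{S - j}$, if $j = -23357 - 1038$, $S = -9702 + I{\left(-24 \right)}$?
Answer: $\sqrt{14694} \approx 121.22$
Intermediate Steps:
$I{\left(W \right)} = 1$
$S = -9701$ ($S = -9702 + 1 = -9701$)
$j = -24395$
$\sqrt{S - j} = \sqrt{-9701 - -24395} = \sqrt{-9701 + 24395} = \sqrt{14694}$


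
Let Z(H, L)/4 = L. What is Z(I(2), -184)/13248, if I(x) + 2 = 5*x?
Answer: -1/18 ≈ -0.055556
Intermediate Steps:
I(x) = -2 + 5*x
Z(H, L) = 4*L
Z(I(2), -184)/13248 = (4*(-184))/13248 = -736*1/13248 = -1/18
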